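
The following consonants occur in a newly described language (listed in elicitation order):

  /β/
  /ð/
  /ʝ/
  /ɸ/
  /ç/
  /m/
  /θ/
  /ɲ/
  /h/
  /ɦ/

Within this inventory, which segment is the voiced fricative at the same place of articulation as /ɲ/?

/ɲ/ is a palatal nasal.
The voiced fricative at the same place is a voiced palatal fricative — in this inventory, /ʝ/.

/ʝ/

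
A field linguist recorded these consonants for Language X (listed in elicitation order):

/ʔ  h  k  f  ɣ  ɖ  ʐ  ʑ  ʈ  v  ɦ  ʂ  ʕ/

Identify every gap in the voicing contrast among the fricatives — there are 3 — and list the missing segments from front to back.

labiodental: voiceless /f/, voiced /v/.
retroflex: voiceless /ʂ/, voiced /ʐ/.
alveolo-palatal: voiceless —, voiced /ʑ/.
velar: voiceless —, voiced /ɣ/.
pharyngeal: voiceless —, voiced /ʕ/.
glottal: voiceless /h/, voiced /ɦ/.
Gaps, from front to back: alveolo-palatal lacks voiceless (/ɕ/); velar lacks voiceless (/x/); pharyngeal lacks voiceless (/ħ/).

/ɕ/, /x/, /ħ/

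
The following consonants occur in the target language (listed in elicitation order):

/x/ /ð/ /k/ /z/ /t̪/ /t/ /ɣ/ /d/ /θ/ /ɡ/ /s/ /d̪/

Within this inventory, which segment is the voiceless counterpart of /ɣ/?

/ɣ/ is a voiced velar fricative.
The voiceless counterpart is a voiceless velar fricative — in this inventory, /x/.

/x/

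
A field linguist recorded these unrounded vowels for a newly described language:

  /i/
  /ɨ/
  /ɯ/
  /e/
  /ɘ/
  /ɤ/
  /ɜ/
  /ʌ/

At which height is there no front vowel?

Front: /i/ (high), /e/ (high-mid).
Central: /ɨ/ (high), /ɘ/ (high-mid), /ɜ/ (low-mid).
Back: /ɯ/ (high), /ɤ/ (high-mid), /ʌ/ (low-mid).
Every height has a front member except low-mid, where /ɛ/ would be expected.

low-mid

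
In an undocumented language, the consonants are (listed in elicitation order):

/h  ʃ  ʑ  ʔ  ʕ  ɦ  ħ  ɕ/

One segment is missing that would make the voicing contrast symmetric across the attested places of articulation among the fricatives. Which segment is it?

/ʒ/

place of articulation  voiceless  voiced  
postalveolar      ʃ         —       
alveolo-palatal   ɕ         ʑ       
pharyngeal        ħ         ʕ       
glottal           h         ɦ       
The postalveolar row has no voiced member, so the gap is the voiced postalveolar fricative /ʒ/.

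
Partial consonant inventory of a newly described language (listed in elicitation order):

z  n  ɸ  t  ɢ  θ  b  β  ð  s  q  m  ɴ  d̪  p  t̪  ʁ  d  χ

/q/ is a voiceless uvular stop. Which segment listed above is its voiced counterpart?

The voiced counterpart is a voiced uvular stop — in this inventory, /ɢ/.

/ɢ/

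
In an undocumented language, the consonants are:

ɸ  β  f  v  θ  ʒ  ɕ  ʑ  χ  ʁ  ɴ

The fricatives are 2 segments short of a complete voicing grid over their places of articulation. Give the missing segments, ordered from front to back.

place of articulation  voiceless  voiced  
bilabial          ɸ         β       
labiodental       f         v       
dental            θ         —       
postalveolar      —         ʒ       
alveolo-palatal   ɕ         ʑ       
uvular            χ         ʁ       
Gaps, from front to back: dental lacks voiced (/ð/); postalveolar lacks voiceless (/ʃ/).

/ð/, /ʃ/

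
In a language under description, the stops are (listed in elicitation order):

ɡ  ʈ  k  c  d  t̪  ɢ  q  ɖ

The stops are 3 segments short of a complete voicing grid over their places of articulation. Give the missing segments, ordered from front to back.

/d̪/, /t/, /ɟ/

place of articulation  voiceless  voiced  
dental            t̪        —       
alveolar          —         d       
retroflex         ʈ         ɖ       
palatal           c         —       
velar             k         ɡ       
uvular            q         ɢ       
Gaps, from front to back: dental lacks voiced (/d̪/); alveolar lacks voiceless (/t/); palatal lacks voiced (/ɟ/).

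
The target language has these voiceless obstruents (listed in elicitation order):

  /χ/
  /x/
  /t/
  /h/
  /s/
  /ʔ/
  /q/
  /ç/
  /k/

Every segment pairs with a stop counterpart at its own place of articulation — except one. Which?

Alveolar: /t/ ~ /s/
Velar: /k/ ~ /x/
Uvular: /q/ ~ /χ/
Glottal: /ʔ/ ~ /h/
Palatal: only /ç/ (fricative); no stop partner.
So /ç/ is the unpaired segment.

/ç/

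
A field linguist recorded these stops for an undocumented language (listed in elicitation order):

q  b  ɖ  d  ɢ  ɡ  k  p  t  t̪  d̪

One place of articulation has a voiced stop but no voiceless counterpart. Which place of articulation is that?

bilabial: voiceless /p/, voiced /b/.
dental: voiceless /t̪/, voiced /d̪/.
alveolar: voiceless /t/, voiced /d/.
retroflex: voiceless —, voiced /ɖ/.
velar: voiceless /k/, voiced /ɡ/.
uvular: voiceless /q/, voiced /ɢ/.
Every place of articulation has a voiceless member except retroflex, where /ʈ/ would be expected.

retroflex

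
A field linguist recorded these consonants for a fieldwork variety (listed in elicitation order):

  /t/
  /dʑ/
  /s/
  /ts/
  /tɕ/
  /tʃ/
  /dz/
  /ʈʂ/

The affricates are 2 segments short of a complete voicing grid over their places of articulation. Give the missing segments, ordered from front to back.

alveolar: voiceless /ts/, voiced /dz/.
postalveolar: voiceless /tʃ/, voiced —.
retroflex: voiceless /ʈʂ/, voiced —.
alveolo-palatal: voiceless /tɕ/, voiced /dʑ/.
Gaps, from front to back: postalveolar lacks voiced (/dʒ/); retroflex lacks voiced (/ɖʐ/).

/dʒ/, /ɖʐ/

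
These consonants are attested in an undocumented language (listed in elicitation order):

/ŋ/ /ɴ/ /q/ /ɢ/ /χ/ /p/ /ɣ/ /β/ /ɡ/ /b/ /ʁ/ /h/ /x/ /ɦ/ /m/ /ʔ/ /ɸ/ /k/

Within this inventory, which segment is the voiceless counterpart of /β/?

/ɸ/

/β/ is a voiced bilabial fricative.
The voiceless counterpart is a voiceless bilabial fricative — in this inventory, /ɸ/.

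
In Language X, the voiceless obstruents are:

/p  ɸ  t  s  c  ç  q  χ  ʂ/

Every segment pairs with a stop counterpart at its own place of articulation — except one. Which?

Bilabial: /p/ ~ /ɸ/
Alveolar: /t/ ~ /s/
Palatal: /c/ ~ /ç/
Uvular: /q/ ~ /χ/
Retroflex: only /ʂ/ (fricative); no stop partner.
So /ʂ/ is the unpaired segment.

/ʂ/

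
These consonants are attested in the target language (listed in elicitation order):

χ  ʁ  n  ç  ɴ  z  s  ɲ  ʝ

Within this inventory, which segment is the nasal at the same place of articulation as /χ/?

/ɴ/

/χ/ is a voiceless uvular fricative.
The nasal at the same place is an uvular nasal — in this inventory, /ɴ/.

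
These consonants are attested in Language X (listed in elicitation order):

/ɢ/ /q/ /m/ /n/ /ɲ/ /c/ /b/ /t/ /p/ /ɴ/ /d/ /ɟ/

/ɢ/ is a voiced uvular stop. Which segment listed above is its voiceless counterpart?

/q/

The voiceless counterpart is a voiceless uvular stop — in this inventory, /q/.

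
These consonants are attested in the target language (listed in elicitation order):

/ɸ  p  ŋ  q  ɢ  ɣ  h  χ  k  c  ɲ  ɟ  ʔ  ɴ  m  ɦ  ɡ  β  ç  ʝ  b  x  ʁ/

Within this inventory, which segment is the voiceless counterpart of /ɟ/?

/c/

/ɟ/ is a voiced palatal stop.
The voiceless counterpart is a voiceless palatal stop — in this inventory, /c/.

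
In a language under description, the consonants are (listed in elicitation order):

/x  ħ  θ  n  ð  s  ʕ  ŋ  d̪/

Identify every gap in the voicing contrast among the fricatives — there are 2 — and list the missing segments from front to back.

/z/, /ɣ/

dental: voiceless /θ/, voiced /ð/.
alveolar: voiceless /s/, voiced —.
velar: voiceless /x/, voiced —.
pharyngeal: voiceless /ħ/, voiced /ʕ/.
Gaps, from front to back: alveolar lacks voiced (/z/); velar lacks voiced (/ɣ/).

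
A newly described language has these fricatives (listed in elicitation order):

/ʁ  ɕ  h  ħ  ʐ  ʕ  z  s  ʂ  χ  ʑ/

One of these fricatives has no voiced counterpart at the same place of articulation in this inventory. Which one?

Alveolar: /s/ ~ /z/
Retroflex: /ʂ/ ~ /ʐ/
Alveolo-palatal: /ɕ/ ~ /ʑ/
Uvular: /χ/ ~ /ʁ/
Pharyngeal: /ħ/ ~ /ʕ/
Glottal: only /h/ (voiceless); no voiced partner.
So /h/ is the unpaired segment.

/h/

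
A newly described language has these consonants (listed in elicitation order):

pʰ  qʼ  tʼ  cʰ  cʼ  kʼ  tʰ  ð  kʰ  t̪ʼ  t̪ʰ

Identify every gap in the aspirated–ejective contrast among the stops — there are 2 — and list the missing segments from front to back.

/pʼ/, /qʰ/

place of articulation  aspirated  ejective
bilabial          pʰ        —       
dental            t̪ʰ       t̪ʼ     
alveolar          tʰ        tʼ      
palatal           cʰ        cʼ      
velar             kʰ        kʼ      
uvular            —         qʼ      
Gaps, from front to back: bilabial lacks ejective (/pʼ/); uvular lacks aspirated (/qʰ/).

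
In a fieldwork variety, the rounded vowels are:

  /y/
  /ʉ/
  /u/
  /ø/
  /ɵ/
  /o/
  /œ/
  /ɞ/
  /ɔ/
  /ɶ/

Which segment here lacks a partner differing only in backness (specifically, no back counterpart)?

High: /y/ ~ /ʉ/ ~ /u/
High-mid: /ø/ ~ /ɵ/ ~ /o/
Low-mid: /œ/ ~ /ɞ/ ~ /ɔ/
Low: only /ɶ/ (front); no back partner.
So /ɶ/ is the unpaired segment.

/ɶ/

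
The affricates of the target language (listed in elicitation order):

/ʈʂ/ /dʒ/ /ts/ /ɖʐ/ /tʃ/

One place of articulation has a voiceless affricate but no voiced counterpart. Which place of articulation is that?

alveolar

Voiceless: /ts/ (alveolar), /tʃ/ (postalveolar), /ʈʂ/ (retroflex).
Voiced: /dʒ/ (postalveolar), /ɖʐ/ (retroflex).
Every place of articulation has a voiced member except alveolar, where /dz/ would be expected.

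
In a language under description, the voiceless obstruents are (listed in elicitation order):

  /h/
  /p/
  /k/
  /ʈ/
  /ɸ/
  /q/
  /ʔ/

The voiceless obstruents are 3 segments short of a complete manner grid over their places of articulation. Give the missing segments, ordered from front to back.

Stop: /p/ (bilabial), /ʈ/ (retroflex), /k/ (velar), /q/ (uvular), /ʔ/ (glottal).
Fricative: /ɸ/ (bilabial), /h/ (glottal).
Gaps, from front to back: retroflex lacks fricative (/ʂ/); velar lacks fricative (/x/); uvular lacks fricative (/χ/).

/ʂ/, /x/, /χ/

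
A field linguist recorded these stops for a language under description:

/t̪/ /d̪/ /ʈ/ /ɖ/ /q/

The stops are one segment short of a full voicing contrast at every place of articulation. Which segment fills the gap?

/ɢ/

Voiceless: /t̪/ (dental), /ʈ/ (retroflex), /q/ (uvular).
Voiced: /d̪/ (dental), /ɖ/ (retroflex).
The uvular row has no voiced member, so the gap is the voiced uvular stop /ɢ/.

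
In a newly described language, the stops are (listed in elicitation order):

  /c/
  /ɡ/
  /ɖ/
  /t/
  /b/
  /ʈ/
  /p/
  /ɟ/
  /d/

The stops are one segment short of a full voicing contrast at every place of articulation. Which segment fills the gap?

/k/

Voiceless: /p/ (bilabial), /t/ (alveolar), /ʈ/ (retroflex), /c/ (palatal).
Voiced: /b/ (bilabial), /d/ (alveolar), /ɖ/ (retroflex), /ɟ/ (palatal), /ɡ/ (velar).
The velar row has no voiceless member, so the gap is the voiceless velar stop /k/.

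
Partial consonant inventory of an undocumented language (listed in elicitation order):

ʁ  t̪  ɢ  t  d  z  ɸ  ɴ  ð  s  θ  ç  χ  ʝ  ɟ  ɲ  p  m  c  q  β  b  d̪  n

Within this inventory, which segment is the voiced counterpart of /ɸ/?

/β/

/ɸ/ is a voiceless bilabial fricative.
The voiced counterpart is a voiced bilabial fricative — in this inventory, /β/.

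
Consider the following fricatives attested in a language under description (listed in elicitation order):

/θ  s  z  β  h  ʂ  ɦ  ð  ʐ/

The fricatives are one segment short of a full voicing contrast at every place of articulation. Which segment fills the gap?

/ɸ/

bilabial: voiceless —, voiced /β/.
dental: voiceless /θ/, voiced /ð/.
alveolar: voiceless /s/, voiced /z/.
retroflex: voiceless /ʂ/, voiced /ʐ/.
glottal: voiceless /h/, voiced /ɦ/.
The bilabial row has no voiceless member, so the gap is the voiceless bilabial fricative /ɸ/.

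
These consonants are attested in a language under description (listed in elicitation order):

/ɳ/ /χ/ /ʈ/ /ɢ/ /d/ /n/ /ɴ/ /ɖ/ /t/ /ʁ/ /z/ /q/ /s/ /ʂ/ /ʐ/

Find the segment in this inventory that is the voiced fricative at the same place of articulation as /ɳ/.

/ʐ/

/ɳ/ is a retroflex nasal.
The voiced fricative at the same place is a voiced retroflex fricative — in this inventory, /ʐ/.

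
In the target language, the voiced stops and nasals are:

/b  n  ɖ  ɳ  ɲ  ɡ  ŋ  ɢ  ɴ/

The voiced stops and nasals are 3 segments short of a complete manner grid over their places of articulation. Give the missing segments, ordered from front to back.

/m/, /d/, /ɟ/

Oral stop: /b/ (bilabial), /ɖ/ (retroflex), /ɡ/ (velar), /ɢ/ (uvular).
Nasal: /n/ (alveolar), /ɳ/ (retroflex), /ɲ/ (palatal), /ŋ/ (velar), /ɴ/ (uvular).
Gaps, from front to back: bilabial lacks nasal (/m/); alveolar lacks oral stop (/d/); palatal lacks oral stop (/ɟ/).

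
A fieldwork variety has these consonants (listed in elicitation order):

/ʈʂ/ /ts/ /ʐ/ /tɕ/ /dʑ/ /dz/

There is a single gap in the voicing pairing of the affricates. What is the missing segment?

alveolar: voiceless /ts/, voiced /dz/.
retroflex: voiceless /ʈʂ/, voiced —.
alveolo-palatal: voiceless /tɕ/, voiced /dʑ/.
The retroflex row has no voiced member, so the gap is the voiced retroflex affricate /ɖʐ/.

/ɖʐ/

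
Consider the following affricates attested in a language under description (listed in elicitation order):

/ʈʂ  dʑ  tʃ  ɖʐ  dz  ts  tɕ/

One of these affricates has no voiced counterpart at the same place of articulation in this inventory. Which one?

/tʃ/

Alveolar: /ts/ ~ /dz/
Retroflex: /ʈʂ/ ~ /ɖʐ/
Alveolo-palatal: /tɕ/ ~ /dʑ/
Postalveolar: only /tʃ/ (voiceless); no voiced partner.
So /tʃ/ is the unpaired segment.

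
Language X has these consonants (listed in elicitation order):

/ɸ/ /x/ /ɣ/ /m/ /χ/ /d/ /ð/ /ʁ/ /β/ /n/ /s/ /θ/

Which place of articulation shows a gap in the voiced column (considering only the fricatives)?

alveolar

Voiceless: /ɸ/ (bilabial), /θ/ (dental), /s/ (alveolar), /x/ (velar), /χ/ (uvular).
Voiced: /β/ (bilabial), /ð/ (dental), /ɣ/ (velar), /ʁ/ (uvular).
Every place of articulation has a voiced member except alveolar, where /z/ would be expected.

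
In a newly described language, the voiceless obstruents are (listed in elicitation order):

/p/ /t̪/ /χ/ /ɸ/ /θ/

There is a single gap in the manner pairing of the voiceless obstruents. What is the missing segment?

bilabial: stop /p/, fricative /ɸ/.
dental: stop /t̪/, fricative /θ/.
uvular: stop —, fricative /χ/.
The uvular row has no stop member, so the gap is the uvular stop /q/.

/q/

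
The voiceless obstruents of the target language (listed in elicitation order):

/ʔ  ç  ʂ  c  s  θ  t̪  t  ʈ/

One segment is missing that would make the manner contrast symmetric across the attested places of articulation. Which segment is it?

/h/

dental: stop /t̪/, fricative /θ/.
alveolar: stop /t/, fricative /s/.
retroflex: stop /ʈ/, fricative /ʂ/.
palatal: stop /c/, fricative /ç/.
glottal: stop /ʔ/, fricative —.
The glottal row has no fricative member, so the gap is the glottal fricative /h/.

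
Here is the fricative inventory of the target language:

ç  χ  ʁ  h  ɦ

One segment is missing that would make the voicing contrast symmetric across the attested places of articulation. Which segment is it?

place of articulation  voiceless  voiced  
palatal           ç         —       
uvular            χ         ʁ       
glottal           h         ɦ       
The palatal row has no voiced member, so the gap is the voiced palatal fricative /ʝ/.

/ʝ/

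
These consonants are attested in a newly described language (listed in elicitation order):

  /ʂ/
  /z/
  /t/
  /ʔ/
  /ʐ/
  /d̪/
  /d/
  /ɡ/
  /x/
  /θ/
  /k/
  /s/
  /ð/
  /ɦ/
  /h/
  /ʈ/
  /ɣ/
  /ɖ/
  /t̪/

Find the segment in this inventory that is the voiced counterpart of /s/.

/z/

/s/ is a voiceless alveolar fricative.
The voiced counterpart is a voiced alveolar fricative — in this inventory, /z/.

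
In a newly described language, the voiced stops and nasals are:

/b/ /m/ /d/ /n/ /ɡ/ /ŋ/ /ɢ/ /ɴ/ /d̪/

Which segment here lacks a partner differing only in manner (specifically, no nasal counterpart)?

/d̪/

Bilabial: /b/ ~ /m/
Alveolar: /d/ ~ /n/
Velar: /ɡ/ ~ /ŋ/
Uvular: /ɢ/ ~ /ɴ/
Dental: only /d̪/ (oral stop); no nasal partner.
So /d̪/ is the unpaired segment.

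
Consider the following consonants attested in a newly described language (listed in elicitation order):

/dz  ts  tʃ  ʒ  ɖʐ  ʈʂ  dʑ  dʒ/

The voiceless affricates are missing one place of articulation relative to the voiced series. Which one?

place of articulation  voiceless  voiced  
alveolar          ts        dz      
postalveolar      tʃ        dʒ      
retroflex         ʈʂ        ɖʐ      
alveolo-palatal   —         dʑ      
Every place of articulation has a voiceless member except alveolo-palatal, where /tɕ/ would be expected.

alveolo-palatal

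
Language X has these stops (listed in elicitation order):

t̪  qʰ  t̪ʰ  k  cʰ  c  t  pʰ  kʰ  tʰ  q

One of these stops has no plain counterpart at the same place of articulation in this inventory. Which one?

/pʰ/

Dental: /t̪/ ~ /t̪ʰ/
Alveolar: /t/ ~ /tʰ/
Palatal: /c/ ~ /cʰ/
Velar: /k/ ~ /kʰ/
Uvular: /q/ ~ /qʰ/
Bilabial: only /pʰ/ (aspirated); no plain partner.
So /pʰ/ is the unpaired segment.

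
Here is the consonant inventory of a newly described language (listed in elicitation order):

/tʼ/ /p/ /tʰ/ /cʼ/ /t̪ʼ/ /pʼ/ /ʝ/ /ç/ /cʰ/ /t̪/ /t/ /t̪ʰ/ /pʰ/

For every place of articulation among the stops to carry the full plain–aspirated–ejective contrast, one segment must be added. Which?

/c/

bilabial: plain /p/, aspirated /pʰ/, ejective /pʼ/.
dental: plain /t̪/, aspirated /t̪ʰ/, ejective /t̪ʼ/.
alveolar: plain /t/, aspirated /tʰ/, ejective /tʼ/.
palatal: plain —, aspirated /cʰ/, ejective /cʼ/.
The palatal row has no plain member, so the gap is the plain palatal stop /c/.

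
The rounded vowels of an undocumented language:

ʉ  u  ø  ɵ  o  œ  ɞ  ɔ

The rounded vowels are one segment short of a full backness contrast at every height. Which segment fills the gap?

high: front —, central /ʉ/, back /u/.
high-mid: front /ø/, central /ɵ/, back /o/.
low-mid: front /œ/, central /ɞ/, back /ɔ/.
The high row has no front member, so the gap is the high front rounded vowel /y/.

/y/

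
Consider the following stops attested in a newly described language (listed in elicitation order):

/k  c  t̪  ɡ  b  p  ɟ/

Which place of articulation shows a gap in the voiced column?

place of articulation  voiceless  voiced  
bilabial          p         b       
dental            t̪        —       
palatal           c         ɟ       
velar             k         ɡ       
Every place of articulation has a voiced member except dental, where /d̪/ would be expected.

dental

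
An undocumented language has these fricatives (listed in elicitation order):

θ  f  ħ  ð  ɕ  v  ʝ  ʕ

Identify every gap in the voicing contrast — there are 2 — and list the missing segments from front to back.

Voiceless: /f/ (labiodental), /θ/ (dental), /ɕ/ (alveolo-palatal), /ħ/ (pharyngeal).
Voiced: /v/ (labiodental), /ð/ (dental), /ʝ/ (palatal), /ʕ/ (pharyngeal).
Gaps, from front to back: alveolo-palatal lacks voiced (/ʑ/); palatal lacks voiceless (/ç/).

/ʑ/, /ç/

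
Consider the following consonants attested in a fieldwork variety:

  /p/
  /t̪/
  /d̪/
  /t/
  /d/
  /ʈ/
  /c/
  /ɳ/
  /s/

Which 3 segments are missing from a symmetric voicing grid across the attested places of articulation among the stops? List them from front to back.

bilabial: voiceless /p/, voiced —.
dental: voiceless /t̪/, voiced /d̪/.
alveolar: voiceless /t/, voiced /d/.
retroflex: voiceless /ʈ/, voiced —.
palatal: voiceless /c/, voiced —.
Gaps, from front to back: bilabial lacks voiced (/b/); retroflex lacks voiced (/ɖ/); palatal lacks voiced (/ɟ/).

/b/, /ɖ/, /ɟ/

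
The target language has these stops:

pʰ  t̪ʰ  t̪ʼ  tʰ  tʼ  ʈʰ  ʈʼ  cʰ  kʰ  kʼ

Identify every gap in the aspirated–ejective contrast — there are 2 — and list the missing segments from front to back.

place of articulation  aspirated  ejective
bilabial          pʰ        —       
dental            t̪ʰ       t̪ʼ     
alveolar          tʰ        tʼ      
retroflex         ʈʰ        ʈʼ      
palatal           cʰ        —       
velar             kʰ        kʼ      
Gaps, from front to back: bilabial lacks ejective (/pʼ/); palatal lacks ejective (/cʼ/).

/pʼ/, /cʼ/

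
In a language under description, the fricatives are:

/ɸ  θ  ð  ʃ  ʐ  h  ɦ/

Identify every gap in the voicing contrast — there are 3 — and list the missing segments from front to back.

/β/, /ʒ/, /ʂ/

bilabial: voiceless /ɸ/, voiced —.
dental: voiceless /θ/, voiced /ð/.
postalveolar: voiceless /ʃ/, voiced —.
retroflex: voiceless —, voiced /ʐ/.
glottal: voiceless /h/, voiced /ɦ/.
Gaps, from front to back: bilabial lacks voiced (/β/); postalveolar lacks voiced (/ʒ/); retroflex lacks voiceless (/ʂ/).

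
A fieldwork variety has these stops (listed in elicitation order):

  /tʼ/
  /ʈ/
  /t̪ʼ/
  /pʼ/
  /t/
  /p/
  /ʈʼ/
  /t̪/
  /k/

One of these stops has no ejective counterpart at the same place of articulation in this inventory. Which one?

Bilabial: /p/ ~ /pʼ/
Dental: /t̪/ ~ /t̪ʼ/
Alveolar: /t/ ~ /tʼ/
Retroflex: /ʈ/ ~ /ʈʼ/
Velar: only /k/ (plain); no ejective partner.
So /k/ is the unpaired segment.

/k/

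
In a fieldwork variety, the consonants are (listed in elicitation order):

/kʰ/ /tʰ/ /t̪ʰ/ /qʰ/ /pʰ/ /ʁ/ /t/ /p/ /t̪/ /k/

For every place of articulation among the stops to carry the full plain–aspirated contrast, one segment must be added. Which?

place of articulation  plain     aspirated
bilabial          p         pʰ      
dental            t̪        t̪ʰ     
alveolar          t         tʰ      
velar             k         kʰ      
uvular            —         qʰ      
The uvular row has no plain member, so the gap is the plain uvular stop /q/.

/q/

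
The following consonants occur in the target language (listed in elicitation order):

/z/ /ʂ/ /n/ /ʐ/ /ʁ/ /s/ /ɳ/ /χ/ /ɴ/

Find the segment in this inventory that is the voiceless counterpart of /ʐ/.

/ʐ/ is a voiced retroflex fricative.
The voiceless counterpart is a voiceless retroflex fricative — in this inventory, /ʂ/.

/ʂ/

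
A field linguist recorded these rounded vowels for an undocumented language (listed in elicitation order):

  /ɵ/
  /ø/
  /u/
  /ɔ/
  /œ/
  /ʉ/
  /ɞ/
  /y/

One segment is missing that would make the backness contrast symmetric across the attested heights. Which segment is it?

/o/

height            front     central   back    
high              y         ʉ         u       
high-mid          ø         ɵ         —       
low-mid           œ         ɞ         ɔ       
The high-mid row has no back member, so the gap is the high-mid back rounded vowel /o/.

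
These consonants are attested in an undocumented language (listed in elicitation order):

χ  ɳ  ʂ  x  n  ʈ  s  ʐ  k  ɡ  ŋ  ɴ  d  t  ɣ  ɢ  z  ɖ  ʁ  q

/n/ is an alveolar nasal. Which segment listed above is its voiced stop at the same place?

/d/

The voiced stop at the same place is a voiced alveolar stop — in this inventory, /d/.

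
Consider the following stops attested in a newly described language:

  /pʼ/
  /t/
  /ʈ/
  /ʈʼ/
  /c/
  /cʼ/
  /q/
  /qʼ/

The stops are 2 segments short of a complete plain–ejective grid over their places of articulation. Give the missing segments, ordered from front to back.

place of articulation  plain     ejective
bilabial          —         pʼ      
alveolar          t         —       
retroflex         ʈ         ʈʼ      
palatal           c         cʼ      
uvular            q         qʼ      
Gaps, from front to back: bilabial lacks plain (/p/); alveolar lacks ejective (/tʼ/).

/p/, /tʼ/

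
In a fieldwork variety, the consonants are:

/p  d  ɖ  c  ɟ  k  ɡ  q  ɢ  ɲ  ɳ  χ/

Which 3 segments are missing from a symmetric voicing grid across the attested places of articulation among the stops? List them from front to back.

/b/, /t/, /ʈ/

place of articulation  voiceless  voiced  
bilabial          p         —       
alveolar          —         d       
retroflex         —         ɖ       
palatal           c         ɟ       
velar             k         ɡ       
uvular            q         ɢ       
Gaps, from front to back: bilabial lacks voiced (/b/); alveolar lacks voiceless (/t/); retroflex lacks voiceless (/ʈ/).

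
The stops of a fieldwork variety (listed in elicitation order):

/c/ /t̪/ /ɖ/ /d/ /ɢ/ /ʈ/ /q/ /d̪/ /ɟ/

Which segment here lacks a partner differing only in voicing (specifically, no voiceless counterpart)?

/d/

Dental: /t̪/ ~ /d̪/
Retroflex: /ʈ/ ~ /ɖ/
Palatal: /c/ ~ /ɟ/
Uvular: /q/ ~ /ɢ/
Alveolar: only /d/ (voiced); no voiceless partner.
So /d/ is the unpaired segment.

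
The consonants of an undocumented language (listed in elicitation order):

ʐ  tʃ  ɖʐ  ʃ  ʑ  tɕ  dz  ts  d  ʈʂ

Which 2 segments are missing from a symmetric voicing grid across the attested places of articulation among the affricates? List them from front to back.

Voiceless: /ts/ (alveolar), /tʃ/ (postalveolar), /ʈʂ/ (retroflex), /tɕ/ (alveolo-palatal).
Voiced: /dz/ (alveolar), /ɖʐ/ (retroflex).
Gaps, from front to back: postalveolar lacks voiced (/dʒ/); alveolo-palatal lacks voiced (/dʑ/).

/dʒ/, /dʑ/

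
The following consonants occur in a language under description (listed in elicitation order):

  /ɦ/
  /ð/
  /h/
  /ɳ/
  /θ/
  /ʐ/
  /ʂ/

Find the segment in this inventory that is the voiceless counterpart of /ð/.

/θ/

/ð/ is a voiced dental fricative.
The voiceless counterpart is a voiceless dental fricative — in this inventory, /θ/.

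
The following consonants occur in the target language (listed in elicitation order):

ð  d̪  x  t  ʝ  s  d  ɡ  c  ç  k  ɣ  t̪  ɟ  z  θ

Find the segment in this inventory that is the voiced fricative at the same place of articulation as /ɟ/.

/ʝ/

/ɟ/ is a voiced palatal stop.
The voiced fricative at the same place is a voiced palatal fricative — in this inventory, /ʝ/.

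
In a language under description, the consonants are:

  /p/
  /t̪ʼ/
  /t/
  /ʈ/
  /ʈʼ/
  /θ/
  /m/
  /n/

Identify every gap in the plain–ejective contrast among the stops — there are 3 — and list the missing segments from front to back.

Plain: /p/ (bilabial), /t/ (alveolar), /ʈ/ (retroflex).
Ejective: /t̪ʼ/ (dental), /ʈʼ/ (retroflex).
Gaps, from front to back: bilabial lacks ejective (/pʼ/); dental lacks plain (/t̪/); alveolar lacks ejective (/tʼ/).

/pʼ/, /t̪/, /tʼ/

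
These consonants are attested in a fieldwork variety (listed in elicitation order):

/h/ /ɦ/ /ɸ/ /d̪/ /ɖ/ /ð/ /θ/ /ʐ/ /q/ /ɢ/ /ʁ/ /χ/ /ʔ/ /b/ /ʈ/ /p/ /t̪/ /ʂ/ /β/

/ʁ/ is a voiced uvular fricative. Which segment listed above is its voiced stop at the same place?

/ɢ/

The voiced stop at the same place is a voiced uvular stop — in this inventory, /ɢ/.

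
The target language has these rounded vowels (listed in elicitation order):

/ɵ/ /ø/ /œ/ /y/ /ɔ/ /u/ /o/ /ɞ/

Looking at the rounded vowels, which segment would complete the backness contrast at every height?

/ʉ/

high: front /y/, central —, back /u/.
high-mid: front /ø/, central /ɵ/, back /o/.
low-mid: front /œ/, central /ɞ/, back /ɔ/.
The high row has no central member, so the gap is the high central rounded vowel /ʉ/.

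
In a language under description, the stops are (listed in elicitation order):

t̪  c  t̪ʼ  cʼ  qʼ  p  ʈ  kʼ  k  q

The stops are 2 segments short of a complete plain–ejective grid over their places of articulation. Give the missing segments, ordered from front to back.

place of articulation  plain     ejective
bilabial          p         —       
dental            t̪        t̪ʼ     
retroflex         ʈ         —       
palatal           c         cʼ      
velar             k         kʼ      
uvular            q         qʼ      
Gaps, from front to back: bilabial lacks ejective (/pʼ/); retroflex lacks ejective (/ʈʼ/).

/pʼ/, /ʈʼ/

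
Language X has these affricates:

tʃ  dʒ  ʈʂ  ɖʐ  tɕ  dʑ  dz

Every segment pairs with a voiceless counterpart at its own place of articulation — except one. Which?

/dz/

Postalveolar: /tʃ/ ~ /dʒ/
Retroflex: /ʈʂ/ ~ /ɖʐ/
Alveolo-palatal: /tɕ/ ~ /dʑ/
Alveolar: only /dz/ (voiced); no voiceless partner.
So /dz/ is the unpaired segment.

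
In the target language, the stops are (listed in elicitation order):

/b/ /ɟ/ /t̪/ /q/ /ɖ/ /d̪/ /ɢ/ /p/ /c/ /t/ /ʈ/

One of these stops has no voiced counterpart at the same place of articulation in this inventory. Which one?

/t/

Bilabial: /p/ ~ /b/
Dental: /t̪/ ~ /d̪/
Retroflex: /ʈ/ ~ /ɖ/
Palatal: /c/ ~ /ɟ/
Uvular: /q/ ~ /ɢ/
Alveolar: only /t/ (voiceless); no voiced partner.
So /t/ is the unpaired segment.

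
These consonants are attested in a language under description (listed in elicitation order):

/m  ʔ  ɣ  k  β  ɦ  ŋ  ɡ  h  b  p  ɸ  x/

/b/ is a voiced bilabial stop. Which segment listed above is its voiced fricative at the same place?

The voiced fricative at the same place is a voiced bilabial fricative — in this inventory, /β/.

/β/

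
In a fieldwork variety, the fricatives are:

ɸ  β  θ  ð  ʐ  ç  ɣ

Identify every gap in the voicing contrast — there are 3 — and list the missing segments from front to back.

/ʂ/, /ʝ/, /x/

bilabial: voiceless /ɸ/, voiced /β/.
dental: voiceless /θ/, voiced /ð/.
retroflex: voiceless —, voiced /ʐ/.
palatal: voiceless /ç/, voiced —.
velar: voiceless —, voiced /ɣ/.
Gaps, from front to back: retroflex lacks voiceless (/ʂ/); palatal lacks voiced (/ʝ/); velar lacks voiceless (/x/).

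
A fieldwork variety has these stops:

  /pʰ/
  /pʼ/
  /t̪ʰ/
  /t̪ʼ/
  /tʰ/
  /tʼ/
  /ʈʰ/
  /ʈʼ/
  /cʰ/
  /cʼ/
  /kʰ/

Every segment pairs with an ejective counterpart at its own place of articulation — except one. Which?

Bilabial: /pʰ/ ~ /pʼ/
Dental: /t̪ʰ/ ~ /t̪ʼ/
Alveolar: /tʰ/ ~ /tʼ/
Retroflex: /ʈʰ/ ~ /ʈʼ/
Palatal: /cʰ/ ~ /cʼ/
Velar: only /kʰ/ (aspirated); no ejective partner.
So /kʰ/ is the unpaired segment.

/kʰ/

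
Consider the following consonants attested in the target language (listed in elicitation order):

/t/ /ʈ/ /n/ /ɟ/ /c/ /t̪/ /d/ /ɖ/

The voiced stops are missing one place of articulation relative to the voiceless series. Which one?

place of articulation  voiceless  voiced  
dental            t̪        —       
alveolar          t         d       
retroflex         ʈ         ɖ       
palatal           c         ɟ       
Every place of articulation has a voiced member except dental, where /d̪/ would be expected.

dental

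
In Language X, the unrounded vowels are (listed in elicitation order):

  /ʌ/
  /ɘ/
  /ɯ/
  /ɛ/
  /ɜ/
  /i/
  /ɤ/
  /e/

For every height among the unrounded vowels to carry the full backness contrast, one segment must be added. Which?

height            front     central   back    
high              i         —         ɯ       
high-mid          e         ɘ         ɤ       
low-mid           ɛ         ɜ         ʌ       
The high row has no central member, so the gap is the high central unrounded vowel /ɨ/.

/ɨ/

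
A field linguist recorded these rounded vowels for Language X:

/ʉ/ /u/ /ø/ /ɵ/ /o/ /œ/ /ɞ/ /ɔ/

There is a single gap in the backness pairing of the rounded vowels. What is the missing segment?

/y/

Front: /ø/ (high-mid), /œ/ (low-mid).
Central: /ʉ/ (high), /ɵ/ (high-mid), /ɞ/ (low-mid).
Back: /u/ (high), /o/ (high-mid), /ɔ/ (low-mid).
The high row has no front member, so the gap is the high front rounded vowel /y/.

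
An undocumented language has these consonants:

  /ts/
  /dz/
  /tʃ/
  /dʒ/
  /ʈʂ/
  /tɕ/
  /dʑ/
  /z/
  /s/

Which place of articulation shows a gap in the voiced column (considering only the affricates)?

Voiceless: /ts/ (alveolar), /tʃ/ (postalveolar), /ʈʂ/ (retroflex), /tɕ/ (alveolo-palatal).
Voiced: /dz/ (alveolar), /dʒ/ (postalveolar), /dʑ/ (alveolo-palatal).
Every place of articulation has a voiced member except retroflex, where /ɖʐ/ would be expected.

retroflex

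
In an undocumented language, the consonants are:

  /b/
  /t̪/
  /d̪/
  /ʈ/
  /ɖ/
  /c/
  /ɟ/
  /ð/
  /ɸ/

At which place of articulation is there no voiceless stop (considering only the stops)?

Voiceless: /t̪/ (dental), /ʈ/ (retroflex), /c/ (palatal).
Voiced: /b/ (bilabial), /d̪/ (dental), /ɖ/ (retroflex), /ɟ/ (palatal).
Every place of articulation has a voiceless member except bilabial, where /p/ would be expected.

bilabial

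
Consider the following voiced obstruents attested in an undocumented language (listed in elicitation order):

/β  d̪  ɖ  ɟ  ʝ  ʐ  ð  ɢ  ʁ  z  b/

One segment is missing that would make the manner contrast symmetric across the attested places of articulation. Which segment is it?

bilabial: stop /b/, fricative /β/.
dental: stop /d̪/, fricative /ð/.
alveolar: stop —, fricative /z/.
retroflex: stop /ɖ/, fricative /ʐ/.
palatal: stop /ɟ/, fricative /ʝ/.
uvular: stop /ɢ/, fricative /ʁ/.
The alveolar row has no stop member, so the gap is the alveolar stop /d/.

/d/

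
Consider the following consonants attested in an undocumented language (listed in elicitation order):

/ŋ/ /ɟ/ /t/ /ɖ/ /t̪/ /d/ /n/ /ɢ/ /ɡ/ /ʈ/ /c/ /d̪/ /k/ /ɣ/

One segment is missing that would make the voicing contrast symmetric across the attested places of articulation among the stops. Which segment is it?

Voiceless: /t̪/ (dental), /t/ (alveolar), /ʈ/ (retroflex), /c/ (palatal), /k/ (velar).
Voiced: /d̪/ (dental), /d/ (alveolar), /ɖ/ (retroflex), /ɟ/ (palatal), /ɡ/ (velar), /ɢ/ (uvular).
The uvular row has no voiceless member, so the gap is the voiceless uvular stop /q/.

/q/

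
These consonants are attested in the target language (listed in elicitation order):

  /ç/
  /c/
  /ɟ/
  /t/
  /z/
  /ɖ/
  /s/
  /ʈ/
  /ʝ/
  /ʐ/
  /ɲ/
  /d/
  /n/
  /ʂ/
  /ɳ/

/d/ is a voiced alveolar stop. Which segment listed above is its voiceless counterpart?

/t/

The voiceless counterpart is a voiceless alveolar stop — in this inventory, /t/.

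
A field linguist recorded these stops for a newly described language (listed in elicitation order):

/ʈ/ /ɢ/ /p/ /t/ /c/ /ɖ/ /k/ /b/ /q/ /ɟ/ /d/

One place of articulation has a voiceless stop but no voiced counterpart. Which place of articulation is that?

place of articulation  voiceless  voiced  
bilabial          p         b       
alveolar          t         d       
retroflex         ʈ         ɖ       
palatal           c         ɟ       
velar             k         —       
uvular            q         ɢ       
Every place of articulation has a voiced member except velar, where /ɡ/ would be expected.

velar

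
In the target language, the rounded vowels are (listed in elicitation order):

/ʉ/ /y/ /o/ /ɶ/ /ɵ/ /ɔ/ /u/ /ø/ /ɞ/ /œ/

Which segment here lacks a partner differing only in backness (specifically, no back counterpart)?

High: /y/ ~ /ʉ/ ~ /u/
High-mid: /ø/ ~ /ɵ/ ~ /o/
Low-mid: /œ/ ~ /ɞ/ ~ /ɔ/
Low: only /ɶ/ (front); no back partner.
So /ɶ/ is the unpaired segment.

/ɶ/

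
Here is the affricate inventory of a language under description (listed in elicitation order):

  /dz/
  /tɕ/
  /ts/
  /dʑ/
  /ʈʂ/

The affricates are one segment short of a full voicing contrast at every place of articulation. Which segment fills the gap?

alveolar: voiceless /ts/, voiced /dz/.
retroflex: voiceless /ʈʂ/, voiced —.
alveolo-palatal: voiceless /tɕ/, voiced /dʑ/.
The retroflex row has no voiced member, so the gap is the voiced retroflex affricate /ɖʐ/.

/ɖʐ/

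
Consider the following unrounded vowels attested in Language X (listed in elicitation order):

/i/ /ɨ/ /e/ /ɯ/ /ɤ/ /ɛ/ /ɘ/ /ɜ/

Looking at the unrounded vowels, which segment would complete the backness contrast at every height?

/ʌ/

Front: /i/ (high), /e/ (high-mid), /ɛ/ (low-mid).
Central: /ɨ/ (high), /ɘ/ (high-mid), /ɜ/ (low-mid).
Back: /ɯ/ (high), /ɤ/ (high-mid).
The low-mid row has no back member, so the gap is the low-mid back unrounded vowel /ʌ/.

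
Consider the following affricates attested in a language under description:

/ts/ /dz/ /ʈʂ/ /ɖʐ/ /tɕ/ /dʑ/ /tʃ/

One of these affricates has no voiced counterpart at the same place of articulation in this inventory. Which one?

/tʃ/

Alveolar: /ts/ ~ /dz/
Retroflex: /ʈʂ/ ~ /ɖʐ/
Alveolo-palatal: /tɕ/ ~ /dʑ/
Postalveolar: only /tʃ/ (voiceless); no voiced partner.
So /tʃ/ is the unpaired segment.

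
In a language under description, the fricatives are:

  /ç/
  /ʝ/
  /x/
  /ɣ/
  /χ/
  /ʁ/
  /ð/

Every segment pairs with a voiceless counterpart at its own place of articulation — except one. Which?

/ð/

Palatal: /ç/ ~ /ʝ/
Velar: /x/ ~ /ɣ/
Uvular: /χ/ ~ /ʁ/
Dental: only /ð/ (voiced); no voiceless partner.
So /ð/ is the unpaired segment.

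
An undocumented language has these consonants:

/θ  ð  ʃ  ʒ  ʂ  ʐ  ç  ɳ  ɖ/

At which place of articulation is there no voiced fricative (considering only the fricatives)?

palatal

place of articulation  voiceless  voiced  
dental            θ         ð       
postalveolar      ʃ         ʒ       
retroflex         ʂ         ʐ       
palatal           ç         —       
Every place of articulation has a voiced member except palatal, where /ʝ/ would be expected.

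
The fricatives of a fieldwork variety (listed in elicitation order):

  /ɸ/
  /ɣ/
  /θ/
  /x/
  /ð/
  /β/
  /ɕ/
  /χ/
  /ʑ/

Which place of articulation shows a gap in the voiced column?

bilabial: voiceless /ɸ/, voiced /β/.
dental: voiceless /θ/, voiced /ð/.
alveolo-palatal: voiceless /ɕ/, voiced /ʑ/.
velar: voiceless /x/, voiced /ɣ/.
uvular: voiceless /χ/, voiced —.
Every place of articulation has a voiced member except uvular, where /ʁ/ would be expected.

uvular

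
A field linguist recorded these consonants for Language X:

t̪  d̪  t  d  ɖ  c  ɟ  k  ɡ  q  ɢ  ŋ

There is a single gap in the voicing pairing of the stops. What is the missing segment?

/ʈ/

Voiceless: /t̪/ (dental), /t/ (alveolar), /c/ (palatal), /k/ (velar), /q/ (uvular).
Voiced: /d̪/ (dental), /d/ (alveolar), /ɖ/ (retroflex), /ɟ/ (palatal), /ɡ/ (velar), /ɢ/ (uvular).
The retroflex row has no voiceless member, so the gap is the voiceless retroflex stop /ʈ/.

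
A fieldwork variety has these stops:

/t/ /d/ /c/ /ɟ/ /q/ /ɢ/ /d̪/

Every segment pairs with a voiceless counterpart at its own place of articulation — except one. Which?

Alveolar: /t/ ~ /d/
Palatal: /c/ ~ /ɟ/
Uvular: /q/ ~ /ɢ/
Dental: only /d̪/ (voiced); no voiceless partner.
So /d̪/ is the unpaired segment.

/d̪/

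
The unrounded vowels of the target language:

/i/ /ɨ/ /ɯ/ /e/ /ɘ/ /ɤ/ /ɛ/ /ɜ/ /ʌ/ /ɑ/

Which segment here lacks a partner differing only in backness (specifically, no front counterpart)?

/ɑ/

High: /i/ ~ /ɨ/ ~ /ɯ/
High-mid: /e/ ~ /ɘ/ ~ /ɤ/
Low-mid: /ɛ/ ~ /ɜ/ ~ /ʌ/
Low: only /ɑ/ (back); no front partner.
So /ɑ/ is the unpaired segment.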